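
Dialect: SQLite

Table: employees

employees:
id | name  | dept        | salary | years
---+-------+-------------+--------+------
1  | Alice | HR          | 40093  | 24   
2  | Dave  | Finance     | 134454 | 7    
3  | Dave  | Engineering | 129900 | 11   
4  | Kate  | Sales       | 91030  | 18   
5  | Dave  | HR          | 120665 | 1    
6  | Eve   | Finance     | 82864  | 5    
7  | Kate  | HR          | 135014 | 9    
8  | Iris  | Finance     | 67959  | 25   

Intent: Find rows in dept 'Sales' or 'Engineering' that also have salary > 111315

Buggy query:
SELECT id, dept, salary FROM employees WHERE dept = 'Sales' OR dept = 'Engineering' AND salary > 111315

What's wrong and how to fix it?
Bug: AND binds tighter than OR, so this parses as dept = 'Sales' OR (dept = 'Engineering' AND salary > 111315)

Fix: Group the OR with parentheses (or use IN), then AND the threshold

Corrected query:
SELECT id, dept, salary FROM employees WHERE (dept = 'Sales' OR dept = 'Engineering') AND salary > 111315

Result:
id | dept        | salary
---+-------------+-------
3  | Engineering | 129900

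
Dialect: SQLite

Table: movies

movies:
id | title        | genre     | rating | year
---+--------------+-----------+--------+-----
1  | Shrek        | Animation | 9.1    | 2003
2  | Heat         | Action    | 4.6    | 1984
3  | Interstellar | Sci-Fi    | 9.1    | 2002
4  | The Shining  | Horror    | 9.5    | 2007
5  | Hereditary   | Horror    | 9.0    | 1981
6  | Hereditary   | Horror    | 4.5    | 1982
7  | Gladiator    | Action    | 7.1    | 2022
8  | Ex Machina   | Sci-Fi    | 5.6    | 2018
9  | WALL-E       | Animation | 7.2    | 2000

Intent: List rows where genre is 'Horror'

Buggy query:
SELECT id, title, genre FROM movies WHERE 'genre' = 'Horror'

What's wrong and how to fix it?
Bug: Single quotes denote string literals in SQL; the column name is being compared as a constant string

Fix: Reference the column as genre without single quotes

Corrected query:
SELECT id, title, genre FROM movies WHERE genre = 'Horror'

Result:
id | title       | genre 
---+-------------+-------
4  | The Shining | Horror
5  | Hereditary  | Horror
6  | Hereditary  | Horror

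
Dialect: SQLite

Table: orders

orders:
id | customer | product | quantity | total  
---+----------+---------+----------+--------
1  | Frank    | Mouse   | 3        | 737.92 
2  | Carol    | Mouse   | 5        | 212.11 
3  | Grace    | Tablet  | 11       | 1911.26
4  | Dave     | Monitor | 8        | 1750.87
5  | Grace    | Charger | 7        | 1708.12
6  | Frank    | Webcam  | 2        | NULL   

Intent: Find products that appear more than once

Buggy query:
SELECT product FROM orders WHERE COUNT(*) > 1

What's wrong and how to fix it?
Bug: COUNT(*) is an aggregate and cannot be used in WHERE

Fix: GROUP BY product, then filter groups with HAVING COUNT(*) > 1

Corrected query:
SELECT product FROM orders GROUP BY product HAVING COUNT(*) > 1

Result:
product
-------
Mouse  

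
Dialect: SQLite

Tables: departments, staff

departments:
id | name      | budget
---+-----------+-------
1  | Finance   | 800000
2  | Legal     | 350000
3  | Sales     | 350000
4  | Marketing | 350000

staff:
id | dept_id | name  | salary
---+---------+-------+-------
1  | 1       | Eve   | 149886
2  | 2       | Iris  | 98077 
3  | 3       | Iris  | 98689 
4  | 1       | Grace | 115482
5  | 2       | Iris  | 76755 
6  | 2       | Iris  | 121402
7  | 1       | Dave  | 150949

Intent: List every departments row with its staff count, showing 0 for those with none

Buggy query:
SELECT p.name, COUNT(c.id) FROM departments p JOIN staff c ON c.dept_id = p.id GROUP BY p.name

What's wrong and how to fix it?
Bug: INNER JOIN drops departments rows that have no matching staff rows

Fix: Use LEFT JOIN so parents without children still appear (COUNT(c.id) gives 0)

Corrected query:
SELECT p.name, COUNT(c.id) FROM departments p LEFT JOIN staff c ON c.dept_id = p.id GROUP BY p.name

Result:
name      | COUNT(c.id)
----------+------------
Finance   | 3          
Legal     | 3          
Marketing | 0          
Sales     | 1          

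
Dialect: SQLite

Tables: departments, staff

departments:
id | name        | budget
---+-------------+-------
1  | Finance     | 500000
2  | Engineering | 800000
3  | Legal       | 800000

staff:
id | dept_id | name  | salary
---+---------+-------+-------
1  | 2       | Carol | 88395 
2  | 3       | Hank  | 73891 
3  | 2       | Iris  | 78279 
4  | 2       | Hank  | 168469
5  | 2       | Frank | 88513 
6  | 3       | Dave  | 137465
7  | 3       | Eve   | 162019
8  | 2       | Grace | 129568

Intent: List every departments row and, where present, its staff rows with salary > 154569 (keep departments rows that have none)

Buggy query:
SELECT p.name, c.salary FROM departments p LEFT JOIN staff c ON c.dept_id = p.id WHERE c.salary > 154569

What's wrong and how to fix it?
Bug: A WHERE condition on the right-hand table after LEFT JOIN drops unmatched parents

Fix: Put 'c.salary > 154569' in the JOIN's ON clause instead of WHERE

Corrected query:
SELECT p.name, c.salary FROM departments p LEFT JOIN staff c ON c.dept_id = p.id AND c.salary > 154569

Result:
name        | salary
------------+-------
Finance     | NULL  
Engineering | 168469
Legal       | 162019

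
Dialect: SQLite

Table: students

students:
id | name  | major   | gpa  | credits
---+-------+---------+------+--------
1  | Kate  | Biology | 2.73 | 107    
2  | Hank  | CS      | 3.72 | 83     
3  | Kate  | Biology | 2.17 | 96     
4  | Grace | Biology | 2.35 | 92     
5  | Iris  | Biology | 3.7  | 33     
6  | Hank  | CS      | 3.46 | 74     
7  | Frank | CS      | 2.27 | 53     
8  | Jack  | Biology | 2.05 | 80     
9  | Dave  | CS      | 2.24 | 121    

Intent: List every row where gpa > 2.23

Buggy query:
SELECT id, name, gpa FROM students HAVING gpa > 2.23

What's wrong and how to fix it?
Bug: HAVING filters the output of aggregation, but this query has no GROUP BY and no aggregate functions, so SQLite rejects it (HAVING clause on a non-aggregate query); the condition here is per row

Fix: Use WHERE for row-level filtering

Corrected query:
SELECT id, name, gpa FROM students WHERE gpa > 2.23

Result:
id | name  | gpa 
---+-------+-----
1  | Kate  | 2.73
2  | Hank  | 3.72
4  | Grace | 2.35
5  | Iris  | 3.7 
6  | Hank  | 3.46
7  | Frank | 2.27
9  | Dave  | 2.24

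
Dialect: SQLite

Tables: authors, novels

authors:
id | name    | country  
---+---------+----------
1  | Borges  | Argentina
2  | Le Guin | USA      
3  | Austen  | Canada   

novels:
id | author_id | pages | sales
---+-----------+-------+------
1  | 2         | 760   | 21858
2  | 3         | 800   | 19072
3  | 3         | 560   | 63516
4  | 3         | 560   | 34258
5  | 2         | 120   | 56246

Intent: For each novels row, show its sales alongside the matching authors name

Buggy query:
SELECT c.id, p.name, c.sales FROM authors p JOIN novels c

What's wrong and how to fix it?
Bug: Missing join condition: each novels row is matched to all authors rows instead of just its own

Fix: Add ON c.author_id = p.id to the JOIN

Corrected query:
SELECT c.id, p.name, c.sales FROM authors p JOIN novels c ON c.author_id = p.id

Result:
id | name    | sales
---+---------+------
1  | Le Guin | 21858
2  | Austen  | 19072
3  | Austen  | 63516
4  | Austen  | 34258
5  | Le Guin | 56246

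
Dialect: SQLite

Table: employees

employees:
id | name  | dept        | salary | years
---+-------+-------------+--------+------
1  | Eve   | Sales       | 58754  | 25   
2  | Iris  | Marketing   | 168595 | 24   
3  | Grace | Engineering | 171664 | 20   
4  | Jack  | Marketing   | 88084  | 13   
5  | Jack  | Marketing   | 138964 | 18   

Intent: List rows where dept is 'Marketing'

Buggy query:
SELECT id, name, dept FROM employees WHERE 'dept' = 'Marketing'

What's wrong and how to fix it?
Bug: Single quotes denote string literals in SQL; the column name is being compared as a constant string

Fix: Remove the quotes around the column name (or use double quotes for an identifier)

Corrected query:
SELECT id, name, dept FROM employees WHERE dept = 'Marketing'

Result:
id | name | dept     
---+------+----------
2  | Iris | Marketing
4  | Jack | Marketing
5  | Jack | Marketing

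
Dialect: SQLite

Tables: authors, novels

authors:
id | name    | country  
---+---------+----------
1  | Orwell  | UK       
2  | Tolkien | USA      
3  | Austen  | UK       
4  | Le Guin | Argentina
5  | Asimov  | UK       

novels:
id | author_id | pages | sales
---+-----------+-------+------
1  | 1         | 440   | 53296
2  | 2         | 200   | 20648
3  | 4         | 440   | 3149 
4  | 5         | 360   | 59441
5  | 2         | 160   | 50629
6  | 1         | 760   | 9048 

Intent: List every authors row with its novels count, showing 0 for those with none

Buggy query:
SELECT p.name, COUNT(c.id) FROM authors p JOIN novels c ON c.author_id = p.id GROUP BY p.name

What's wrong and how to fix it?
Bug: An inner join excludes parents with zero children

Fix: Switch to LEFT JOIN to retain unmatched parent rows

Corrected query:
SELECT p.name, COUNT(c.id) FROM authors p LEFT JOIN novels c ON c.author_id = p.id GROUP BY p.name

Result:
name    | COUNT(c.id)
--------+------------
Asimov  | 1          
Austen  | 0          
Le Guin | 1          
Orwell  | 2          
Tolkien | 2          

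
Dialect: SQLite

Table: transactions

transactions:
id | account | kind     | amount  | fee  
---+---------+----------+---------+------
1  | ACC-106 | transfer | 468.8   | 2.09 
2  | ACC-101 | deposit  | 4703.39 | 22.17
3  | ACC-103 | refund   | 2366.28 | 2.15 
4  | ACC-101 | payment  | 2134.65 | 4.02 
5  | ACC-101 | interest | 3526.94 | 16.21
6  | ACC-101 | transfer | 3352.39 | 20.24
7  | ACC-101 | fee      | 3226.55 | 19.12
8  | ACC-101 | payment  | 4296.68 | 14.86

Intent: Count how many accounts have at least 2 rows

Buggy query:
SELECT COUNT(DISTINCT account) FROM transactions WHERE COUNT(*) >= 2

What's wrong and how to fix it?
Bug: WHERE filters individual rows, not groups, so a group-level COUNT is invalid there

Fix: Group first with HAVING COUNT(*) >= 2, then COUNT the resulting groups

Corrected query:
SELECT COUNT(*) FROM (SELECT account FROM transactions GROUP BY account HAVING COUNT(*) >= 2)

Result:
COUNT(*)
--------
1       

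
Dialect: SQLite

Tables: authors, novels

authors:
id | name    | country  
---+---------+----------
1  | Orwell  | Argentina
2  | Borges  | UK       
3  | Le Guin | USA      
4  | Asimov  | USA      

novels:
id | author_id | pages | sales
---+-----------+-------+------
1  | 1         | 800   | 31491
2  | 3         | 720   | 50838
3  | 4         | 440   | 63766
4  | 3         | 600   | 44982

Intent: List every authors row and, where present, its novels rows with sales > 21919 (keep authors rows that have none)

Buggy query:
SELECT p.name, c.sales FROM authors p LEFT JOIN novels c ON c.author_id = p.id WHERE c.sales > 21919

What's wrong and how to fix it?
Bug: A WHERE condition on the right-hand table after LEFT JOIN drops unmatched parents

Fix: Move the right-table condition into the ON clause so unmatched parents are kept

Corrected query:
SELECT p.name, c.sales FROM authors p LEFT JOIN novels c ON c.author_id = p.id AND c.sales > 21919

Result:
name    | sales
--------+------
Orwell  | 31491
Borges  | NULL 
Le Guin | 44982
Le Guin | 50838
Asimov  | 63766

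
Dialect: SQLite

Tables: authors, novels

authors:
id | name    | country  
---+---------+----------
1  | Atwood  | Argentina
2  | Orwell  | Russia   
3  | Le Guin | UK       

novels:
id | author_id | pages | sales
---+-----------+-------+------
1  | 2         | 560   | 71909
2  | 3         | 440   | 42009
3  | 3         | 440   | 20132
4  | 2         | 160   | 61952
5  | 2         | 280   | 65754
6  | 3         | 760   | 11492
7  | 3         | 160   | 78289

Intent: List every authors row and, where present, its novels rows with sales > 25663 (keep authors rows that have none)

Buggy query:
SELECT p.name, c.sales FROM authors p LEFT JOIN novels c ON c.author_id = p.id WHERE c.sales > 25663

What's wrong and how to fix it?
Bug: A WHERE condition on the right-hand table after LEFT JOIN drops unmatched parents

Fix: Put 'c.sales > 25663' in the JOIN's ON clause instead of WHERE

Corrected query:
SELECT p.name, c.sales FROM authors p LEFT JOIN novels c ON c.author_id = p.id AND c.sales > 25663

Result:
name    | sales
--------+------
Atwood  | NULL 
Orwell  | 61952
Orwell  | 65754
Orwell  | 71909
Le Guin | 42009
Le Guin | 78289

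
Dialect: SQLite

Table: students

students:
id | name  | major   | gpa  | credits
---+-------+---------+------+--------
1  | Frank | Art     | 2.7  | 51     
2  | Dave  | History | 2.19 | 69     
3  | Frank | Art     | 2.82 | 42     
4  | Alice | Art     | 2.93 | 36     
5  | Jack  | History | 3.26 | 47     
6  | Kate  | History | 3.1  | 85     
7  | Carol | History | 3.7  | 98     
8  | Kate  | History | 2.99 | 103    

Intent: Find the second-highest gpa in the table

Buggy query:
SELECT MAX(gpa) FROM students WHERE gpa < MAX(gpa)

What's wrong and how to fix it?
Bug: The inner MAX is an aggregate inside WHERE, which is not allowed

Fix: Compute the overall MAX in a subquery, then take MAX of rows below it

Corrected query:
SELECT MAX(gpa) FROM students WHERE gpa < (SELECT MAX(gpa) FROM students)

Result:
MAX(gpa)
--------
3.26    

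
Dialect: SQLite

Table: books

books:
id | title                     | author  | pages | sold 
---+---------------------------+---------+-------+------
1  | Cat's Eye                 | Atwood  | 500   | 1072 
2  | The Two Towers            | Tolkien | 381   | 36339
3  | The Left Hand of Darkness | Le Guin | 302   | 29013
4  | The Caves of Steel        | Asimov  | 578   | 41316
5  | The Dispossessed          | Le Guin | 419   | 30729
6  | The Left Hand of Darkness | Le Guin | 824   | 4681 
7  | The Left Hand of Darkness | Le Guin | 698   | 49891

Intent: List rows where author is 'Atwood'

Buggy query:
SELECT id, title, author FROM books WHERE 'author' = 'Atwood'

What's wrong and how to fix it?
Bug: 'author' in single quotes is a string literal, not the column; the comparison is literal-vs-literal and never true

Fix: Reference the column as author without single quotes

Corrected query:
SELECT id, title, author FROM books WHERE author = 'Atwood'

Result:
id | title     | author
---+-----------+-------
1  | Cat's Eye | Atwood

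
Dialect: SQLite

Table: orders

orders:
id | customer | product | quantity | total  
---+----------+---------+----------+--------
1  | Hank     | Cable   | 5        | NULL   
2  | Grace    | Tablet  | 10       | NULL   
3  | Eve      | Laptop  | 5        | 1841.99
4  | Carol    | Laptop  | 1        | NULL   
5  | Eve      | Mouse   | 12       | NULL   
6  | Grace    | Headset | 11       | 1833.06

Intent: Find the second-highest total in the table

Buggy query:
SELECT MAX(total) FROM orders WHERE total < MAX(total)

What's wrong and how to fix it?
Bug: MAX(total) on the right of the comparison is an aggregate-in-WHERE error

Fix: Put the inner MAX in a scalar subquery

Corrected query:
SELECT MAX(total) FROM orders WHERE total < (SELECT MAX(total) FROM orders)

Result:
MAX(total)
----------
1833.06   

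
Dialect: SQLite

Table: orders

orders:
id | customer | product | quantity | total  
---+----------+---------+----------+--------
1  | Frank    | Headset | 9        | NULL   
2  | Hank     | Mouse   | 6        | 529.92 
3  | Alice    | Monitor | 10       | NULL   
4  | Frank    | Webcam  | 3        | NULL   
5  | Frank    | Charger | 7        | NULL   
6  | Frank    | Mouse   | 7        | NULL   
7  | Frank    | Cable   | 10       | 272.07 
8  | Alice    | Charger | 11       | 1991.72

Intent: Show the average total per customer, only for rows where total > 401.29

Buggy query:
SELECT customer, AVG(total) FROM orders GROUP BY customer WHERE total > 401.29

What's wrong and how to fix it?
Bug: Row-level WHERE must come before GROUP BY in the clause order

Fix: Move the WHERE clause before GROUP BY

Corrected query:
SELECT customer, AVG(total) FROM orders WHERE total > 401.29 GROUP BY customer

Result:
customer | AVG(total)
---------+-----------
Alice    | 1991.72   
Hank     | 529.92    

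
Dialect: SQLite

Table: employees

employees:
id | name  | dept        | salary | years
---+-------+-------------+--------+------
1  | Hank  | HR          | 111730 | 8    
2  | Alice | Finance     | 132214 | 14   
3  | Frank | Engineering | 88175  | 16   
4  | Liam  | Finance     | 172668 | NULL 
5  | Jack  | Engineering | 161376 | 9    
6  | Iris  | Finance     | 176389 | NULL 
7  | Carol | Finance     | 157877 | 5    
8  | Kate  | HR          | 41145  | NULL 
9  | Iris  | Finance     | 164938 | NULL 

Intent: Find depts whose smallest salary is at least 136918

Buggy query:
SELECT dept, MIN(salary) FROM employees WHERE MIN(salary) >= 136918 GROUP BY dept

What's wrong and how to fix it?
Bug: MIN() in WHERE is a misuse of aggregate

Fix: Use HAVING for the per-group MIN condition

Corrected query:
SELECT dept, MIN(salary) FROM employees GROUP BY dept HAVING MIN(salary) >= 136918

Result:
(no rows)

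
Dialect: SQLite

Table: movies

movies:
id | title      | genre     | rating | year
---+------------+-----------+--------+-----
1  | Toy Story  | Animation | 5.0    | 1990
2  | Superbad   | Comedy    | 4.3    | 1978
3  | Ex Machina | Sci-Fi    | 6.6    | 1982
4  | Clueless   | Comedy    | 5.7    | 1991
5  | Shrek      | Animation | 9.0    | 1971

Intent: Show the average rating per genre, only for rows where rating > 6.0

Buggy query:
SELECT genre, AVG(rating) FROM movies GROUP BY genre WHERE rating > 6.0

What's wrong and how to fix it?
Bug: WHERE cannot follow GROUP BY

Fix: Move the WHERE clause before GROUP BY

Corrected query:
SELECT genre, AVG(rating) FROM movies WHERE rating > 6.0 GROUP BY genre

Result:
genre     | AVG(rating)
----------+------------
Animation | 9          
Sci-Fi    | 6.6        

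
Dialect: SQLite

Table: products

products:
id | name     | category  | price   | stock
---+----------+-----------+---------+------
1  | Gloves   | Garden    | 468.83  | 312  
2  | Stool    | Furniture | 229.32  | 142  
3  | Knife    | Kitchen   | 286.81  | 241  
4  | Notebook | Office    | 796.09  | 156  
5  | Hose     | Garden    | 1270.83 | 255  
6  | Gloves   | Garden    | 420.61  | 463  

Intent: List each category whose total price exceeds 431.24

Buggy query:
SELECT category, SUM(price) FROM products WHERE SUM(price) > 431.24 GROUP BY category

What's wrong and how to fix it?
Bug: Aggregate functions cannot appear in a WHERE clause

Fix: Move the aggregate condition to a HAVING clause

Corrected query:
SELECT category, SUM(price) FROM products GROUP BY category HAVING SUM(price) > 431.24

Result:
category | SUM(price)
---------+-----------
Garden   | 2160.27   
Office   | 796.09    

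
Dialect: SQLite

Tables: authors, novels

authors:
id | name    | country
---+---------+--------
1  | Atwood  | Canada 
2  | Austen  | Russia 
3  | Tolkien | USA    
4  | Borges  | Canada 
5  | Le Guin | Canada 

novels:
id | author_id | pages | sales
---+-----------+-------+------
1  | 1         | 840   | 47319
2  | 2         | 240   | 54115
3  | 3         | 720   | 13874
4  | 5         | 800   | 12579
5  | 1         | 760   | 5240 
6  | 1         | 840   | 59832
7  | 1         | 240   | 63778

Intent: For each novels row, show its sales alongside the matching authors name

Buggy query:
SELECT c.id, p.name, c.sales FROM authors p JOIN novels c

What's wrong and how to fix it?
Bug: Missing join condition: each novels row is matched to all authors rows instead of just its own

Fix: Add ON c.author_id = p.id to the JOIN

Corrected query:
SELECT c.id, p.name, c.sales FROM authors p JOIN novels c ON c.author_id = p.id

Result:
id | name    | sales
---+---------+------
1  | Atwood  | 47319
2  | Austen  | 54115
3  | Tolkien | 13874
4  | Le Guin | 12579
5  | Atwood  | 5240 
6  | Atwood  | 59832
7  | Atwood  | 63778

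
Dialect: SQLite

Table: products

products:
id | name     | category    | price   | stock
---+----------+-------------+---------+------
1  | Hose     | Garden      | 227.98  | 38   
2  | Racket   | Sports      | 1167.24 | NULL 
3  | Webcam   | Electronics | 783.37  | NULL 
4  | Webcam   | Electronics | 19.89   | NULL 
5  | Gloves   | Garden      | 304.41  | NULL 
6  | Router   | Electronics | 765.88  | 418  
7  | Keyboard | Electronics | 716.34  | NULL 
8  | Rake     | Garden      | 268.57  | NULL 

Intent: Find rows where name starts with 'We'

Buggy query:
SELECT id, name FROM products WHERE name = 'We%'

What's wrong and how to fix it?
Bug: Wildcards only work with LIKE; '=' treats '%' as a literal character

Fix: Use LIKE for wildcard pattern matching

Corrected query:
SELECT id, name FROM products WHERE name LIKE 'We%'

Result:
id | name  
---+-------
3  | Webcam
4  | Webcam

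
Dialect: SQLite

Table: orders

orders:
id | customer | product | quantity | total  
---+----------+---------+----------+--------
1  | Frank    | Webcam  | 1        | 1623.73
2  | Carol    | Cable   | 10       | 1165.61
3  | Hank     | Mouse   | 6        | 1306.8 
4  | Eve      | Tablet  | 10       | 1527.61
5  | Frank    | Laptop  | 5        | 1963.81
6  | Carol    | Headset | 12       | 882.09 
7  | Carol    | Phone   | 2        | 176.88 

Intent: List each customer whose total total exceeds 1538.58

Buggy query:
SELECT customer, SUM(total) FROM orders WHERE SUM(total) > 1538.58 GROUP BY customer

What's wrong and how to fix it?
Bug: WHERE runs before GROUP BY, so aggregates aren't available there

Fix: Use HAVING (which filters groups after aggregation) instead of WHERE

Corrected query:
SELECT customer, SUM(total) FROM orders GROUP BY customer HAVING SUM(total) > 1538.58

Result:
customer | SUM(total)
---------+-----------
Carol    | 2224.58   
Frank    | 3587.54   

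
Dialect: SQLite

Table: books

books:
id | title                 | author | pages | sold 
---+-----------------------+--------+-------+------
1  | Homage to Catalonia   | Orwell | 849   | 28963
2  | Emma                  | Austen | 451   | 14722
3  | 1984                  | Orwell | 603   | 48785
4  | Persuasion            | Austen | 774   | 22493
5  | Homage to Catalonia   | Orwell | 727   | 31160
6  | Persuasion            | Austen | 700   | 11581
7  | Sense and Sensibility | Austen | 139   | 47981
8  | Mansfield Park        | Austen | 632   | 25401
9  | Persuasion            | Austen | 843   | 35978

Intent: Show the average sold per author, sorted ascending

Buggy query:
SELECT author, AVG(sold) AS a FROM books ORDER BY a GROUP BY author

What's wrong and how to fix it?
Bug: ORDER BY appears before GROUP BY; SQL clause order requires GROUP BY first

Fix: Reorder: SELECT … FROM … GROUP BY … ORDER BY …

Corrected query:
SELECT author, AVG(sold) AS a FROM books GROUP BY author ORDER BY a

Result:
author | a           
-------+-------------
Austen | 26359.333333
Orwell | 36302.666667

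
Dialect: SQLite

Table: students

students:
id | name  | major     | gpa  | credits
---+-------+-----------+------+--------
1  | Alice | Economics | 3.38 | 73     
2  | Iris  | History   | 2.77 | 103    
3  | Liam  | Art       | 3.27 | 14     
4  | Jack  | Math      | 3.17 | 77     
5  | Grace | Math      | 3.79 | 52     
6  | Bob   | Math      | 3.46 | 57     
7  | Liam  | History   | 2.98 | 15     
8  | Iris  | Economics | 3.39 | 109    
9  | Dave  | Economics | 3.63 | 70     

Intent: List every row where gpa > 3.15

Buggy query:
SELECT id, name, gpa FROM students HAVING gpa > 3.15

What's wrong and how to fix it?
Bug: This is a non-aggregate query (no GROUP BY, no aggregates), so in SQLite the HAVING clause is invalid here; a row-level condition belongs in WHERE

Fix: Replace HAVING with WHERE since the condition applies to individual rows

Corrected query:
SELECT id, name, gpa FROM students WHERE gpa > 3.15

Result:
id | name  | gpa 
---+-------+-----
1  | Alice | 3.38
3  | Liam  | 3.27
4  | Jack  | 3.17
5  | Grace | 3.79
6  | Bob   | 3.46
8  | Iris  | 3.39
9  | Dave  | 3.63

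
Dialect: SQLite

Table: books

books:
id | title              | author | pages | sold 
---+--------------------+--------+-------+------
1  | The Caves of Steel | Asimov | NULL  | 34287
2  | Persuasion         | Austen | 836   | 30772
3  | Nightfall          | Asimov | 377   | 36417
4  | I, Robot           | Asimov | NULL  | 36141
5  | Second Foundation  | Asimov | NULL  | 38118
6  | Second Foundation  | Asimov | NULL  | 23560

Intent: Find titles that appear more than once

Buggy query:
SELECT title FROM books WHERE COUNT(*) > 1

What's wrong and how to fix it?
Bug: WHERE can't reference COUNT(*); aggregates are computed after WHERE

Fix: GROUP BY title, then filter groups with HAVING COUNT(*) > 1

Corrected query:
SELECT title FROM books GROUP BY title HAVING COUNT(*) > 1

Result:
title            
-----------------
Second Foundation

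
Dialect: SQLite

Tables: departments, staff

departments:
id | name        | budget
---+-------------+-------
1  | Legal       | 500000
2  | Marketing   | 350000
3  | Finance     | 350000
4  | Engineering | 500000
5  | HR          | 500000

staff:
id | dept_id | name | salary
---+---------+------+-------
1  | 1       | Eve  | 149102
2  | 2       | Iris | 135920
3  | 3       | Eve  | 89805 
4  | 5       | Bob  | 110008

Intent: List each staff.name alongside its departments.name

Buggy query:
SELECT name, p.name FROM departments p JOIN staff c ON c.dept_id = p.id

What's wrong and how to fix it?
Bug: Both tables have a 'name' column; the unqualified reference is ambiguous

Fix: Prefix ambiguous columns with the table alias

Corrected query:
SELECT c.name, p.name FROM departments p JOIN staff c ON c.dept_id = p.id

Result:
name | name     
-----+----------
Eve  | Legal    
Iris | Marketing
Eve  | Finance  
Bob  | HR       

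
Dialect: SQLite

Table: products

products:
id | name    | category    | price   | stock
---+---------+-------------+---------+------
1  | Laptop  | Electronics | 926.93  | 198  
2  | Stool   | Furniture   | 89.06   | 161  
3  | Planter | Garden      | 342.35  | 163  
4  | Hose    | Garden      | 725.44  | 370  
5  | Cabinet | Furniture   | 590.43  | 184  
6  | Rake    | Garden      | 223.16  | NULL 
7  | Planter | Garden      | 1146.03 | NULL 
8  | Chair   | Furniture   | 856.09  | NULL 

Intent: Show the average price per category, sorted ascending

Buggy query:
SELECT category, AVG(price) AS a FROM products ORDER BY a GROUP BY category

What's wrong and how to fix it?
Bug: ORDER BY appears before GROUP BY; SQL clause order requires GROUP BY first

Fix: Reorder: SELECT … FROM … GROUP BY … ORDER BY …

Corrected query:
SELECT category, AVG(price) AS a FROM products GROUP BY category ORDER BY a

Result:
category    | a      
------------+--------
Furniture   | 511.86 
Garden      | 609.245
Electronics | 926.93 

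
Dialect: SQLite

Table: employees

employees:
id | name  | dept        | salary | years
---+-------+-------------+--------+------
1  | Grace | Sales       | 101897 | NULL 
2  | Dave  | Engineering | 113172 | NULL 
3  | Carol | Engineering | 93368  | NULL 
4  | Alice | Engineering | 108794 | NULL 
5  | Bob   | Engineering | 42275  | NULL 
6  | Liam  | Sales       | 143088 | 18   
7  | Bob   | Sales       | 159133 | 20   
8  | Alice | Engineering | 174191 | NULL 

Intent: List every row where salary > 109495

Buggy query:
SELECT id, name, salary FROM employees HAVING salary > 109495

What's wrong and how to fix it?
Bug: HAVING filters the output of aggregation, but this query has no GROUP BY and no aggregate functions, so SQLite rejects it (HAVING clause on a non-aggregate query); the condition here is per row

Fix: Use WHERE for row-level filtering

Corrected query:
SELECT id, name, salary FROM employees WHERE salary > 109495

Result:
id | name  | salary
---+-------+-------
2  | Dave  | 113172
6  | Liam  | 143088
7  | Bob   | 159133
8  | Alice | 174191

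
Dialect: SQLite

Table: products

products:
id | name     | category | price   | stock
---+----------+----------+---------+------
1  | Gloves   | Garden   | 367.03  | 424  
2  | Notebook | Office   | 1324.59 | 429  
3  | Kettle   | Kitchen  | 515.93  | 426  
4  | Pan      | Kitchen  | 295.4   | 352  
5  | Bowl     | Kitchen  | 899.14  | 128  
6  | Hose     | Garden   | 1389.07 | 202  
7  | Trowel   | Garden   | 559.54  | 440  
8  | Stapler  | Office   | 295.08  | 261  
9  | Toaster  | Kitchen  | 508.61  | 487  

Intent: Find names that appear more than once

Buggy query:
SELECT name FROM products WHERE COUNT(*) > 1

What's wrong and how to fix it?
Bug: WHERE can't reference COUNT(*); aggregates are computed after WHERE

Fix: Group first, then use HAVING for the count condition

Corrected query:
SELECT name FROM products GROUP BY name HAVING COUNT(*) > 1

Result:
(no rows)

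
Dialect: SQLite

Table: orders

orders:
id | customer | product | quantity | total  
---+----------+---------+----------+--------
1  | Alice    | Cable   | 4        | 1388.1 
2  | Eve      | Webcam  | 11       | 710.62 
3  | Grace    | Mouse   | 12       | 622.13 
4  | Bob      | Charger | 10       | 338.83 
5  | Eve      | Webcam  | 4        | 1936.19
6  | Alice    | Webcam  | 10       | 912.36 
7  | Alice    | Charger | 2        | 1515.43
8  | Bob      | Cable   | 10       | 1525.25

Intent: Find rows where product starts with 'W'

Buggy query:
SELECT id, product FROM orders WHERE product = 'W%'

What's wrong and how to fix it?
Bug: '=' compares the literal string including the % character; pattern matching needs LIKE

Fix: Replace '=' with LIKE so 'W%' is treated as a pattern

Corrected query:
SELECT id, product FROM orders WHERE product LIKE 'W%'

Result:
id | product
---+--------
2  | Webcam 
5  | Webcam 
6  | Webcam 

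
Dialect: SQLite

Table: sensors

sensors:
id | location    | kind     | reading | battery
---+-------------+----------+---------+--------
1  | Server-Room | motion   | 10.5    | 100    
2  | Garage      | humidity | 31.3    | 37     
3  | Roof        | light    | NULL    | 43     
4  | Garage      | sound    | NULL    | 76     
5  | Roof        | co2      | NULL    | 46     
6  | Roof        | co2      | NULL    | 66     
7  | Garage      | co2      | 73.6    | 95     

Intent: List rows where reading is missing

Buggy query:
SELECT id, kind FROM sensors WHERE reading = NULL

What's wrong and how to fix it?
Bug: '= NULL' is always unknown in SQL three-valued logic, so no rows match

Fix: Use IS NULL to test for NULL

Corrected query:
SELECT id, kind FROM sensors WHERE reading IS NULL

Result:
id | kind 
---+------
3  | light
4  | sound
5  | co2  
6  | co2  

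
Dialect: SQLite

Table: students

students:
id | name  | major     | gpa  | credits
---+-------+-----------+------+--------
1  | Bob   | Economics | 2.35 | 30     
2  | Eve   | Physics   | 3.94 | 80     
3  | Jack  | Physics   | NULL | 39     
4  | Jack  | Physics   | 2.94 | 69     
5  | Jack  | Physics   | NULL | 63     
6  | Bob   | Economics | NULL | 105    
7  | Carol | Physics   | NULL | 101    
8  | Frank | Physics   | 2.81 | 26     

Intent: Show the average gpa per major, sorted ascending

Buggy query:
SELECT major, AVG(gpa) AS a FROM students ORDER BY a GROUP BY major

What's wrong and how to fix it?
Bug: GROUP BY must precede ORDER BY

Fix: Reorder: SELECT … FROM … GROUP BY … ORDER BY …

Corrected query:
SELECT major, AVG(gpa) AS a FROM students GROUP BY major ORDER BY a

Result:
major     | a   
----------+-----
Economics | 2.35
Physics   | 3.23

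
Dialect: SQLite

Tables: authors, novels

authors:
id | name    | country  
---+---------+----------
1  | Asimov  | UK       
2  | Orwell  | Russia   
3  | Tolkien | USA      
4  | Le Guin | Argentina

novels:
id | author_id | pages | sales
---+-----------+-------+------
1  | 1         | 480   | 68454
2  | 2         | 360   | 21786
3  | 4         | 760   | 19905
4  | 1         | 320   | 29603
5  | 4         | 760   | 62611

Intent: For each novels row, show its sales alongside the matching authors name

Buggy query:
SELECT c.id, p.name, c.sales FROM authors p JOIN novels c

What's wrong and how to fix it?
Bug: JOIN with no ON clause produces a cartesian product; every novels row pairs with every authors row

Fix: Add ON c.author_id = p.id to the JOIN

Corrected query:
SELECT c.id, p.name, c.sales FROM authors p JOIN novels c ON c.author_id = p.id

Result:
id | name    | sales
---+---------+------
1  | Asimov  | 68454
2  | Orwell  | 21786
3  | Le Guin | 19905
4  | Asimov  | 29603
5  | Le Guin | 62611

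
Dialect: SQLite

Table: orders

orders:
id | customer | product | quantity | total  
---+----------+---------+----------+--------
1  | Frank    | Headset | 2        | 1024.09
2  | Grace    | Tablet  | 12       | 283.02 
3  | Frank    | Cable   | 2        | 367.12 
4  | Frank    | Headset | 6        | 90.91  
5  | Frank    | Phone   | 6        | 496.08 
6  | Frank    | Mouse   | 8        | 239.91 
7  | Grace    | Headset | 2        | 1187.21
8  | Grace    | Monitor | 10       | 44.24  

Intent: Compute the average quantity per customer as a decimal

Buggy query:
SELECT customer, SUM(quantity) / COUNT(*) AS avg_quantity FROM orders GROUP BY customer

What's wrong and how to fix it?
Bug: SUM(quantity) and COUNT(*) are both integers; the division truncates the fractional part

Fix: Multiply by 1.0 (or CAST to REAL) to force floating-point division

Corrected query:
SELECT customer, SUM(quantity) * 1.0 / COUNT(*) AS avg_quantity FROM orders GROUP BY customer

Result:
customer | avg_quantity
---------+-------------
Frank    | 4.8         
Grace    | 8           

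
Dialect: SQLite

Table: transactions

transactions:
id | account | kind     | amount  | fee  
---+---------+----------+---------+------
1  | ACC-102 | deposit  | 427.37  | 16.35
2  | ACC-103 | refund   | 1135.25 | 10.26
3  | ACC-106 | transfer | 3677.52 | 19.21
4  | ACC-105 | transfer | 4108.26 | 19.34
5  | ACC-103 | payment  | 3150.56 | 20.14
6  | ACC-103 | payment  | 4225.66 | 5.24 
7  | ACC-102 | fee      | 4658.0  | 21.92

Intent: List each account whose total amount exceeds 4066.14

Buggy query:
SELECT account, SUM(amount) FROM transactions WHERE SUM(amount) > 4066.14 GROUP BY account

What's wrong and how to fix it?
Bug: WHERE runs before GROUP BY, so aggregates aren't available there

Fix: Use HAVING (which filters groups after aggregation) instead of WHERE

Corrected query:
SELECT account, SUM(amount) FROM transactions GROUP BY account HAVING SUM(amount) > 4066.14

Result:
account | SUM(amount)
--------+------------
ACC-102 | 5085.37    
ACC-103 | 8511.47    
ACC-105 | 4108.26    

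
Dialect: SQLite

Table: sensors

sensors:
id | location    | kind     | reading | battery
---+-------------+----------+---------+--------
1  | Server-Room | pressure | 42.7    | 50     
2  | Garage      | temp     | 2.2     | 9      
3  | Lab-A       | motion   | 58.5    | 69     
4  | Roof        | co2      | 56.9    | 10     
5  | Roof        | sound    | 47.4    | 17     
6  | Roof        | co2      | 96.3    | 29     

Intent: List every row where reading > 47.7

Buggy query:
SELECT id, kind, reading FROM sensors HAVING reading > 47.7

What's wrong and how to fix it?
Bug: HAVING filters the output of aggregation, but this query has no GROUP BY and no aggregate functions, so SQLite rejects it (HAVING clause on a non-aggregate query); the condition here is per row

Fix: Replace HAVING with WHERE since the condition applies to individual rows

Corrected query:
SELECT id, kind, reading FROM sensors WHERE reading > 47.7

Result:
id | kind   | reading
---+--------+--------
3  | motion | 58.5   
4  | co2    | 56.9   
6  | co2    | 96.3   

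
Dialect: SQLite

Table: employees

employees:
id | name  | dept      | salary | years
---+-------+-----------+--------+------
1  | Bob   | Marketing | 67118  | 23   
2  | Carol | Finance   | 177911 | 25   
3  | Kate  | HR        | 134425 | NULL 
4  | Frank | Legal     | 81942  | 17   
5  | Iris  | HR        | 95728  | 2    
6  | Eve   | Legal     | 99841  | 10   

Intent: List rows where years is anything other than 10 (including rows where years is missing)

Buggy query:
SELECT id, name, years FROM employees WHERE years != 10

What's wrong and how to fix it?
Bug: 'years != 10' is unknown when years is NULL, so NULL rows are silently excluded

Fix: Add an explicit OR years IS NULL to include the missing-value rows

Corrected query:
SELECT id, name, years FROM employees WHERE years != 10 OR years IS NULL

Result:
id | name  | years
---+-------+------
1  | Bob   | 23   
2  | Carol | 25   
3  | Kate  | NULL 
4  | Frank | 17   
5  | Iris  | 2    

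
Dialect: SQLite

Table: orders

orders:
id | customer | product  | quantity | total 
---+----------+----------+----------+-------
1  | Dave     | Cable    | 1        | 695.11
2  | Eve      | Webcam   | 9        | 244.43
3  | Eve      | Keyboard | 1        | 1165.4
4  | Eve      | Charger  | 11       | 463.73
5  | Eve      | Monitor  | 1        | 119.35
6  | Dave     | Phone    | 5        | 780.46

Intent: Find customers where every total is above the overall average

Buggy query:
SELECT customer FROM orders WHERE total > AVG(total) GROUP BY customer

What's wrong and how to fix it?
Bug: AVG() is an aggregate; it can't sit directly in WHERE

Fix: Use a subquery for AVG and a HAVING MIN(...) filter so the condition holds for every row in the group

Corrected query:
SELECT customer FROM orders GROUP BY customer HAVING MIN(total) > (SELECT AVG(total) FROM orders)

Result:
customer
--------
Dave    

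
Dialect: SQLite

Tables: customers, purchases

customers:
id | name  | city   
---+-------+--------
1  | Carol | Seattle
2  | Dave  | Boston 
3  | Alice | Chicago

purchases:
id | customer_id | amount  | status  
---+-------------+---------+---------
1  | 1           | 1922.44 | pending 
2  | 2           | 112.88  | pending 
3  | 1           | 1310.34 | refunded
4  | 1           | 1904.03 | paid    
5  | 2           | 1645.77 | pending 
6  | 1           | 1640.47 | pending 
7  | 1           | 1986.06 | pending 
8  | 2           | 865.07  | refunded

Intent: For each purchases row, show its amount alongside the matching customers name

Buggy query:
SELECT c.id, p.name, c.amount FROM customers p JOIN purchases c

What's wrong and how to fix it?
Bug: JOIN with no ON clause produces a cartesian product; every purchases row pairs with every customers row

Fix: Add ON c.customer_id = p.id to the JOIN

Corrected query:
SELECT c.id, p.name, c.amount FROM customers p JOIN purchases c ON c.customer_id = p.id

Result:
id | name  | amount 
---+-------+--------
1  | Carol | 1922.44
2  | Dave  | 112.88 
3  | Carol | 1310.34
4  | Carol | 1904.03
5  | Dave  | 1645.77
6  | Carol | 1640.47
7  | Carol | 1986.06
8  | Dave  | 865.07 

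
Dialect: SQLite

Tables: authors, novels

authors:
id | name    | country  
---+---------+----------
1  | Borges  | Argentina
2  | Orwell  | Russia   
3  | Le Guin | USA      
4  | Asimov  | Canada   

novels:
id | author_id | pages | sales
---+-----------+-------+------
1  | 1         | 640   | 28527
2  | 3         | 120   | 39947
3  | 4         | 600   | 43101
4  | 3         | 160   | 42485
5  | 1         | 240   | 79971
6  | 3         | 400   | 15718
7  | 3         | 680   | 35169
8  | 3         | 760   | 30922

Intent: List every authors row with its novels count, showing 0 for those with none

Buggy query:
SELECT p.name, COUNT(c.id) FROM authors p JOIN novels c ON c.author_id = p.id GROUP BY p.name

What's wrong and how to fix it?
Bug: INNER JOIN drops authors rows that have no matching novels rows

Fix: Switch to LEFT JOIN to retain unmatched parent rows

Corrected query:
SELECT p.name, COUNT(c.id) FROM authors p LEFT JOIN novels c ON c.author_id = p.id GROUP BY p.name

Result:
name    | COUNT(c.id)
--------+------------
Asimov  | 1          
Borges  | 2          
Le Guin | 5          
Orwell  | 0          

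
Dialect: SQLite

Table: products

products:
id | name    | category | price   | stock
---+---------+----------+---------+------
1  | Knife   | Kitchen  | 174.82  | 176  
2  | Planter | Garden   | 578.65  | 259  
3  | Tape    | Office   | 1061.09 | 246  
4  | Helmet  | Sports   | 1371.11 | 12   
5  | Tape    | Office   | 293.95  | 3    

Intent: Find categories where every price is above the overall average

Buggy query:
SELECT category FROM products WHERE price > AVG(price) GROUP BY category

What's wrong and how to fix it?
Bug: WHERE evaluates per row before aggregation, so AVG() is unavailable

Fix: Compute the overall average in a scalar subquery and compare each group's MIN against it in HAVING

Corrected query:
SELECT category FROM products GROUP BY category HAVING MIN(price) > (SELECT AVG(price) FROM products)

Result:
category
--------
Sports  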